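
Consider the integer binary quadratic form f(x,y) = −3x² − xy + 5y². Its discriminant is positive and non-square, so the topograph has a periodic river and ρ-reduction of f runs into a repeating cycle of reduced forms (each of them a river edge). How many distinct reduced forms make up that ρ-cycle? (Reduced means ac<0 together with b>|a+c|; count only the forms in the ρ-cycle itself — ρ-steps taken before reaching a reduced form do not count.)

D = 61, ⌊√D⌋ = 7
descent: ρ → (5,1,-3)
descent: ρ → (-3,5,3)  [lands on river]
river: ρ → (3,7,-1)
river: ρ → (-1,7,3)
river: ρ → (3,5,-3)
river: ρ → (-3,7,1)
river: ρ → (1,7,-3)
ρ-cycle length = 6 (tail of 2 descent steps not counted)

6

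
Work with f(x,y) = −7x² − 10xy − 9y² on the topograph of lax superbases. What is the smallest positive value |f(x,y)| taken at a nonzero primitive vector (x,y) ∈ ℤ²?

translate: b→-4 (≡10 mod 14), so (7,10,9)→(7,-4,6)
flip: (7,-4,6)→(6,4,7)
reduced (well bottom): (6,4,7) with a≤c, −a<b≤a
well minimum |f| = |-6| = 6 (negative-definite)

6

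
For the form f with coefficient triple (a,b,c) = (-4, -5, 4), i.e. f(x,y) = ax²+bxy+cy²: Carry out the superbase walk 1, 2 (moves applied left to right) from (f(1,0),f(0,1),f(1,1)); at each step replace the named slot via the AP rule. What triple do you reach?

start (-4,4,-5) = (f(1,0),f(0,1),f(1,1))
replace slot 1: 2·(4+(-5)) − (-4) = 2 → (2,4,-5)
replace slot 2: 2·(2+(-5)) − 4 = -10 → (2,-10,-5)

2,-10,-5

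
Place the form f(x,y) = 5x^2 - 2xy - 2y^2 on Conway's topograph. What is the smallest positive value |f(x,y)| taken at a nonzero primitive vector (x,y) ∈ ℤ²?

descent: ρ → (-2,6,1)  [lands on river]
river: ρ → (1,6,-2)
closes: descent 1, river 2
min |a| on river = 1

1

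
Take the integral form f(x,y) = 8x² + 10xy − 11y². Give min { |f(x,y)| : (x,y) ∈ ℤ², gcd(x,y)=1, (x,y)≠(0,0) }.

river: ρ → (-11,12,7)
river: ρ → (7,16,-7)
river: ρ → (-7,12,11)
river: ρ → (11,10,-8)
river: ρ → (-8,6,13)
river: ρ → (13,20,-1)
river: ρ → (-1,20,13)
river: ρ → (13,6,-8)
river: ρ → (-8,10,11)
river: ρ → (11,12,-7)
river: ρ → (-7,16,7)
river: ρ → (7,12,-11)
river: ρ → (-11,10,8)
river: ρ → (8,6,-13)
river: ρ → (-13,20,1)
river: ρ → (1,20,-13)
river: ρ → (-13,6,8)
river: ρ → (8,10,-11)
closes: descent 0, river 18
min |a| on river = 1

1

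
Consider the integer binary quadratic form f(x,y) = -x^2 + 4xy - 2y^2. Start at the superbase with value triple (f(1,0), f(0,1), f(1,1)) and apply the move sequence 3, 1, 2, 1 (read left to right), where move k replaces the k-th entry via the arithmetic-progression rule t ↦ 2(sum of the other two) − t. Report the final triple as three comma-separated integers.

start (-1,-2,1) = (f(1,0),f(0,1),f(1,1))
replace slot 3: 2·((-1)+(-2)) − 1 = -7 → (-1,-2,-7)
replace slot 1: 2·((-2)+(-7)) − (-1) = -17 → (-17,-2,-7)
replace slot 2: 2·((-17)+(-7)) − (-2) = -46 → (-17,-46,-7)
replace slot 1: 2·((-46)+(-7)) − (-17) = -89 → (-89,-46,-7)

-89,-46,-7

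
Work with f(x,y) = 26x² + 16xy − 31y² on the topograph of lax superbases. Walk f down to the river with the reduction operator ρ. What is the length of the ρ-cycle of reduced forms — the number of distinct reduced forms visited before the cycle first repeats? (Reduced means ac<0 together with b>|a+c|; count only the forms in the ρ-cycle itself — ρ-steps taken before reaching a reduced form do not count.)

D = 3480, ⌊√D⌋ = 58
river: ρ → (-31,46,11)
river: ρ → (11,42,-39)
river: ρ → (-39,36,14)
river: ρ → (14,48,-21)
river: ρ → (-21,36,26)
river: ρ → (26,16,-31)
ρ-cycle length = 6 (tail of 0 descent steps not counted)

6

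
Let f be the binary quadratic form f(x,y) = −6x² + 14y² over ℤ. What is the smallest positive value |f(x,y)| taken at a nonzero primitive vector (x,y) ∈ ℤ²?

descent: ρ → (14,0,-6)
descent: ρ → (-6,12,8)  [lands on river]
river: ρ → (8,4,-10)
river: ρ → (-10,16,2)
river: ρ → (2,16,-10)
river: ρ → (-10,4,8)
river: ρ → (8,12,-6)
closes: descent 2, river 6
min |a| on river = 2

2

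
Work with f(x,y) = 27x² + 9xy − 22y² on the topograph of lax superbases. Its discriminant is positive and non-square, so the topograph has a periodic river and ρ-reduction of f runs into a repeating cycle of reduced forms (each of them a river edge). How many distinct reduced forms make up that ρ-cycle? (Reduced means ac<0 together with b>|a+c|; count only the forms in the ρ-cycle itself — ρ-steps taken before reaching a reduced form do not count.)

D = 2457, ⌊√D⌋ = 49
river: ρ → (-22,35,14)
river: ρ → (14,49,-1)
river: ρ → (-1,49,14)
river: ρ → (14,35,-22)
river: ρ → (-22,9,27)
river: ρ → (27,45,-4)
river: ρ → (-4,43,38)
river: ρ → (38,33,-9)
river: ρ → (-9,39,26)
river: ρ → (26,13,-22)
river: ρ → (-22,31,17)
river: ρ → (17,37,-16)
river: ρ → (-16,27,27)
river: ρ → (27,27,-16)
river: ρ → (-16,37,17)
river: ρ → (17,31,-22)
river: ρ → (-22,13,26)
river: ρ → (26,39,-9)
river: ρ → (-9,33,38)
river: ρ → (38,43,-4)
river: ρ → (-4,45,27)
river: ρ → (27,9,-22)
ρ-cycle length = 22 (tail of 0 descent steps not counted)

22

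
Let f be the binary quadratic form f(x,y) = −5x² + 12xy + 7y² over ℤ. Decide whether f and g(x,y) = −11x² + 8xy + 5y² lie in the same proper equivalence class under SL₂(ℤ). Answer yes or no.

D₁ = 284, D₂ = 284
river cycle of f (length 8): (7, 16, -1), (-1, 16, 7), (7, 12, -5), (-5, 8, 11), (11, 14, -2), (-2, 14, 11), (11, 8, -5), (-5, 12, 7)
river cycle of g (length 8): (5, 12, -7), (-7, 16, 1), (1, 16, -7), (-7, 12, 5), (5, 8, -11), (-11, 14, 2), (2, 14, -11), (-11, 8, 5)
cycles differ ⇒ inequivalent

no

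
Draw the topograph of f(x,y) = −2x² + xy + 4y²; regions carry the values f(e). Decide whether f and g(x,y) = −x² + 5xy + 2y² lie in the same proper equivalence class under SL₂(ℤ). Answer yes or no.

D₁ = 33, D₂ = 33
river cycle of f (length 4): (-2, 5, 1), (1, 5, -2), (-2, 3, 3), (3, 3, -2)
river cycle of g (length 4): (2, 3, -3), (-3, 3, 2), (2, 5, -1), (-1, 5, 2)
cycles differ ⇒ inequivalent

no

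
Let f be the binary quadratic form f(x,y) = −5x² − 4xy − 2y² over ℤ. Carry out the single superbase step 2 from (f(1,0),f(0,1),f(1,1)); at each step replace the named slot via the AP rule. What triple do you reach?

start (-5,-2,-11) = (f(1,0),f(0,1),f(1,1))
replace slot 2: 2·((-5)+(-11)) − (-2) = -30 → (-5,-30,-11)

-5,-30,-11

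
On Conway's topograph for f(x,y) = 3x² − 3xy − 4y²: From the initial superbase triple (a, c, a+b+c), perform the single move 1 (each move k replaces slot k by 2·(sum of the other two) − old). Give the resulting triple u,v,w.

start (3,-4,-4) = (f(1,0),f(0,1),f(1,1))
replace slot 1: 2·((-4)+(-4)) − 3 = -19 → (-19,-4,-4)

-19,-4,-4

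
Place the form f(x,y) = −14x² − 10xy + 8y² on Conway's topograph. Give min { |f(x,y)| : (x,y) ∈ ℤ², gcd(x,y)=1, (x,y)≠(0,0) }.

descent: ρ → (8,10,-14)  [lands on river]
river: ρ → (-14,18,4)
river: ρ → (4,22,-4)
river: ρ → (-4,18,14)
river: ρ → (14,10,-8)
river: ρ → (-8,22,2)
river: ρ → (2,22,-8)
river: ρ → (-8,10,14)
river: ρ → (14,18,-4)
river: ρ → (-4,22,4)
river: ρ → (4,18,-14)
river: ρ → (-14,10,8)
river: ρ → (8,22,-2)
river: ρ → (-2,22,8)
closes: descent 1, river 14
min |a| on river = 2

2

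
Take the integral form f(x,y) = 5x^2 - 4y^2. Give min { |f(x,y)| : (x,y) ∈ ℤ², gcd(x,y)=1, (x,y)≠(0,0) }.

descent: ρ → (-4,8,1)  [lands on river]
river: ρ → (1,8,-4)
closes: descent 1, river 2
min |a| on river = 1

1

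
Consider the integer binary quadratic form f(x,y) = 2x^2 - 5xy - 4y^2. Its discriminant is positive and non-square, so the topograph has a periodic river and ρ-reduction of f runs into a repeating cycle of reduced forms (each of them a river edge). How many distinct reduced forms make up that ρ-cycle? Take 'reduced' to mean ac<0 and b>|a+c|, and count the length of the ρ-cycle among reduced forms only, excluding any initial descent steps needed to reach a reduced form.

D = 57, ⌊√D⌋ = 7
descent: ρ → (-4,5,2)  [lands on river]
river: ρ → (2,7,-1)
river: ρ → (-1,7,2)
river: ρ → (2,5,-4)
river: ρ → (-4,3,3)
river: ρ → (3,3,-4)
ρ-cycle length = 6 (tail of 1 descent step not counted)

6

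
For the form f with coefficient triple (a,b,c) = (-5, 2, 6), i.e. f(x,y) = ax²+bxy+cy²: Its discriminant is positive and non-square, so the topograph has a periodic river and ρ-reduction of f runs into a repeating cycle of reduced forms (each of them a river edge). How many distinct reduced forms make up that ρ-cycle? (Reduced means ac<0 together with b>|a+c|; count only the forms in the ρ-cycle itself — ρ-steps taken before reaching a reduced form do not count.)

D = 124, ⌊√D⌋ = 11
river: ρ → (6,10,-1)
river: ρ → (-1,10,6)
river: ρ → (6,2,-5)
river: ρ → (-5,8,3)
river: ρ → (3,10,-2)
river: ρ → (-2,10,3)
river: ρ → (3,8,-5)
river: ρ → (-5,2,6)
ρ-cycle length = 8 (tail of 0 descent steps not counted)

8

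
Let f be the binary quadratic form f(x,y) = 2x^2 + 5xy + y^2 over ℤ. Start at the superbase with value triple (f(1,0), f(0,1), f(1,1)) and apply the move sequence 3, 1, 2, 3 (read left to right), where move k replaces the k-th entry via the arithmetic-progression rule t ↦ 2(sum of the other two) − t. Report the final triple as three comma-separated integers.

start (2,1,8) = (f(1,0),f(0,1),f(1,1))
replace slot 3: 2·(2+1) − 8 = -2 → (2,1,-2)
replace slot 1: 2·(1+(-2)) − 2 = -4 → (-4,1,-2)
replace slot 2: 2·((-4)+(-2)) − 1 = -13 → (-4,-13,-2)
replace slot 3: 2·((-4)+(-13)) − (-2) = -32 → (-4,-13,-32)

-4,-13,-32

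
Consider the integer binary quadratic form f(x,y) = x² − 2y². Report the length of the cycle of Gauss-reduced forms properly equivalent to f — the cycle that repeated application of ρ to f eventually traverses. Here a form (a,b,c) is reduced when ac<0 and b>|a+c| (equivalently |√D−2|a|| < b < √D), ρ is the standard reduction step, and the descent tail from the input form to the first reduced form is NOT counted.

D = 8, ⌊√D⌋ = 2
descent: ρ → (-2,0,1)
descent: ρ → (1,2,-1)  [lands on river]
river: ρ → (-1,2,1)
ρ-cycle length = 2 (tail of 2 descent steps not counted)

2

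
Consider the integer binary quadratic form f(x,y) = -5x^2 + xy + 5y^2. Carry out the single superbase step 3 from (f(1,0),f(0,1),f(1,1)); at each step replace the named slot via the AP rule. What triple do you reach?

start (-5,5,1) = (f(1,0),f(0,1),f(1,1))
replace slot 3: 2·((-5)+5) − 1 = -1 → (-5,5,-1)

-5,5,-1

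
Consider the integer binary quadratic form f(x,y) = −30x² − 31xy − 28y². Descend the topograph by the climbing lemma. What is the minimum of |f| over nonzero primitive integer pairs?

translate: b→-29 (≡31 mod 60), so (30,31,28)→(30,-29,27)
flip: (30,-29,27)→(27,29,30)
translate: b→-25 (≡29 mod 54), so (27,29,30)→(27,-25,28)
reduced (well bottom): (27,-25,28) with a≤c, −a<b≤a
well minimum |f| = |-27| = 27 (negative-definite)

27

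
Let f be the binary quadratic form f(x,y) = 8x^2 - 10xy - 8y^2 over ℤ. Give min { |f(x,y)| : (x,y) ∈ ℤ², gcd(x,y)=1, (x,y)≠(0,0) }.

descent: ρ → (-8,10,8)  [lands on river]
river: ρ → (8,6,-10)
river: ρ → (-10,14,4)
river: ρ → (4,18,-2)
river: ρ → (-2,18,4)
river: ρ → (4,14,-10)
river: ρ → (-10,6,8)
river: ρ → (8,10,-8)
river: ρ → (-8,6,10)
river: ρ → (10,14,-4)
river: ρ → (-4,18,2)
river: ρ → (2,18,-4)
river: ρ → (-4,14,10)
river: ρ → (10,6,-8)
closes: descent 1, river 14
min |a| on river = 2

2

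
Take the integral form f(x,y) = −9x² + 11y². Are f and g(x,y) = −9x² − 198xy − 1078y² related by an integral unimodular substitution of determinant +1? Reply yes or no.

D₁ = 396, D₂ = 396
river cycle of f (length 2): (-9, 18, 2), (2, 18, -9)
river cycle of g (length 2): (-9, 18, 2), (2, 18, -9)
cycles coincide ⇒ equivalent

yes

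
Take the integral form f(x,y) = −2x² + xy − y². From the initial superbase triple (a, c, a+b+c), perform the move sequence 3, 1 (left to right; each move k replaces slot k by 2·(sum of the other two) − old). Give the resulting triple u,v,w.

start (-2,-1,-2) = (f(1,0),f(0,1),f(1,1))
replace slot 3: 2·((-2)+(-1)) − (-2) = -4 → (-2,-1,-4)
replace slot 1: 2·((-1)+(-4)) − (-2) = -8 → (-8,-1,-4)

-8,-1,-4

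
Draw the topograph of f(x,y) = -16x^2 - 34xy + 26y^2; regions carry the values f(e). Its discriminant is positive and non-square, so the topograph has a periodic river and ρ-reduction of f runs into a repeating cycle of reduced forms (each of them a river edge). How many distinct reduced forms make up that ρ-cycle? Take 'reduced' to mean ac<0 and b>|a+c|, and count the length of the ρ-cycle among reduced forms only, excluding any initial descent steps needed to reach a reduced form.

D = 2820, ⌊√D⌋ = 53
descent: ρ → (26,34,-16)  [lands on river]
river: ρ → (-16,30,30)
river: ρ → (30,30,-16)
river: ρ → (-16,34,26)
river: ρ → (26,18,-24)
river: ρ → (-24,30,20)
river: ρ → (20,50,-4)
river: ρ → (-4,46,44)
river: ρ → (44,42,-6)
river: ρ → (-6,42,44)
river: ρ → (44,46,-4)
river: ρ → (-4,50,20)
river: ρ → (20,30,-24)
river: ρ → (-24,18,26)
ρ-cycle length = 14 (tail of 1 descent step not counted)

14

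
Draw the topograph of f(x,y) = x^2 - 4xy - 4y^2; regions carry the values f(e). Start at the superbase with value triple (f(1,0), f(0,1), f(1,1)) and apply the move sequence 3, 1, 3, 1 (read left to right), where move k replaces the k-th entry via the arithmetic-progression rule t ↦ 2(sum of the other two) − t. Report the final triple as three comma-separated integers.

start (1,-4,-7) = (f(1,0),f(0,1),f(1,1))
replace slot 3: 2·(1+(-4)) − (-7) = 1 → (1,-4,1)
replace slot 1: 2·((-4)+1) − 1 = -7 → (-7,-4,1)
replace slot 3: 2·((-7)+(-4)) − 1 = -23 → (-7,-4,-23)
replace slot 1: 2·((-4)+(-23)) − (-7) = -47 → (-47,-4,-23)

-47,-4,-23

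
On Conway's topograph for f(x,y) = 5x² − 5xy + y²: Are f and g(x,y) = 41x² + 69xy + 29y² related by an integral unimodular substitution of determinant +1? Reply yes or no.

D₁ = 5, D₂ = 5
river cycle of f (length 2): (1, 1, -1), (-1, 1, 1)
river cycle of g (length 2): (1, 1, -1), (-1, 1, 1)
cycles coincide ⇒ equivalent

yes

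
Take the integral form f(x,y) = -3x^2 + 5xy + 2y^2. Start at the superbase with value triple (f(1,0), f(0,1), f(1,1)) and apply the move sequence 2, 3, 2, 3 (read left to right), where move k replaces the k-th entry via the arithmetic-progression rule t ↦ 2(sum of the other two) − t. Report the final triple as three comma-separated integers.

start (-3,2,4) = (f(1,0),f(0,1),f(1,1))
replace slot 2: 2·((-3)+4) − 2 = 0 → (-3,0,4)
replace slot 3: 2·((-3)+0) − 4 = -10 → (-3,0,-10)
replace slot 2: 2·((-3)+(-10)) − 0 = -26 → (-3,-26,-10)
replace slot 3: 2·((-3)+(-26)) − (-10) = -48 → (-3,-26,-48)

-3,-26,-48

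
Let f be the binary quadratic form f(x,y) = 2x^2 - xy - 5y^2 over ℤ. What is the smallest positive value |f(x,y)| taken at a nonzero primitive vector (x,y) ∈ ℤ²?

descent: ρ → (-5,1,2)
descent: ρ → (2,3,-4)  [lands on river]
river: ρ → (-4,5,1)
river: ρ → (1,5,-4)
river: ρ → (-4,3,2)
river: ρ → (2,5,-2)
river: ρ → (-2,3,4)
river: ρ → (4,5,-1)
river: ρ → (-1,5,4)
river: ρ → (4,3,-2)
river: ρ → (-2,5,2)
closes: descent 2, river 10
min |a| on river = 1

1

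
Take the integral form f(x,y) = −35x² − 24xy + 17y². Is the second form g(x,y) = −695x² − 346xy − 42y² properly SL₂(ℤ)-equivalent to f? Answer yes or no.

D₁ = 2956, D₂ = 2956
river cycle of f (length 46): (17, 24, -35), (-35, 46, 6), (6, 50, -19), (-19, 26, 30), (30, 34, -15), (-15, 26, 38), (38, 50, -3), (-3, 52, 21), (21, 32, -23), (-23, 14, 30), … (36 more)
river cycle of g (length 46): (17, 24, -35), (-35, 46, 6), (6, 50, -19), (-19, 26, 30), (30, 34, -15), (-15, 26, 38), (38, 50, -3), (-3, 52, 21), (21, 32, -23), (-23, 14, 30), … (36 more)
cycles coincide ⇒ equivalent

yes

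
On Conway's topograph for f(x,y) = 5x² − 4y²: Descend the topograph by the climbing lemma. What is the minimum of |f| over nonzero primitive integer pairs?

descent: ρ → (-4,8,1)  [lands on river]
river: ρ → (1,8,-4)
closes: descent 1, river 2
min |a| on river = 1

1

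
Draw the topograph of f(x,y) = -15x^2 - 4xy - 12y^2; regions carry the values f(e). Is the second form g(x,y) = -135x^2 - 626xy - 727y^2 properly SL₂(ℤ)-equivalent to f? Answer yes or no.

D₁ = -704, D₂ = -704
f is negative-definite; reduce −f:
−f: flip: (15,4,12)→(12,-4,15)
−f: reduced (well bottom): (12,-4,15) with a≤c, −a<b≤a
flip sign back: reduced form of f is (-12,4,-15)
g is negative-definite; reduce −g:
−g: translate: b→86 (≡626 mod 270), so (135,626,727)→(135,86,15)
−g: flip: (135,86,15)→(15,-86,135)
−g: translate: b→4 (≡-86 mod 30), so (15,-86,135)→(15,4,12)
−g: flip: (15,4,12)→(12,-4,15)
−g: reduced (well bottom): (12,-4,15) with a≤c, −a<b≤a
flip sign back: reduced form of g is (-12,4,-15)
reduced forms (-12, 4, -15) vs (-12, 4, -15) ⇒ equivalent

yes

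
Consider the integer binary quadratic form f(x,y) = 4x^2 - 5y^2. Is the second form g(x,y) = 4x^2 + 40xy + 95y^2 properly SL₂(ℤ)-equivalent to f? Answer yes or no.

D₁ = 80, D₂ = 80
river cycle of f (length 2): (4, 8, -1), (-1, 8, 4)
river cycle of g (length 2): (4, 8, -1), (-1, 8, 4)
cycles coincide ⇒ equivalent

yes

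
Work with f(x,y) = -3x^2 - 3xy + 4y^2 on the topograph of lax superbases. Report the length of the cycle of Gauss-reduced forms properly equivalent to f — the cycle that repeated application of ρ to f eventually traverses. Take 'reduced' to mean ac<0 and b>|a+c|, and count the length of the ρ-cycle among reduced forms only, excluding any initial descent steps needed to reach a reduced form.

D = 57, ⌊√D⌋ = 7
descent: ρ → (4,3,-3)  [lands on river]
river: ρ → (-3,3,4)
river: ρ → (4,5,-2)
river: ρ → (-2,7,1)
river: ρ → (1,7,-2)
river: ρ → (-2,5,4)
ρ-cycle length = 6 (tail of 1 descent step not counted)

6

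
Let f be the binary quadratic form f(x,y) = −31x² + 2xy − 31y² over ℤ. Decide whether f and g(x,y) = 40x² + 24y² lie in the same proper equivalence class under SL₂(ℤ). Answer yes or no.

D₁ = -3840, D₂ = -3840
f is negative-definite; reduce −f:
−f: flip: (31,-2,31)→(31,2,31)
−f: reduced (well bottom): (31,2,31) with a≤c, −a<b≤a
flip sign back: reduced form of f is (-31,-2,-31)
g: flip: (40,0,24)→(24,0,40)
g: reduced (well bottom): (24,0,40) with a≤c, −a<b≤a
reduced forms (-31, -2, -31) vs (24, 0, 40) ⇒ inequivalent

no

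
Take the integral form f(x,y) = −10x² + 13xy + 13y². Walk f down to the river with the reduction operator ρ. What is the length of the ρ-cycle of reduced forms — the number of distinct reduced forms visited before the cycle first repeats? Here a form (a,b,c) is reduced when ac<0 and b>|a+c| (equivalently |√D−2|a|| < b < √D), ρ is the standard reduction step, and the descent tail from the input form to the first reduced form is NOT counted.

D = 689, ⌊√D⌋ = 26
river: ρ → (13,13,-10)
river: ρ → (-10,7,16)
river: ρ → (16,25,-1)
river: ρ → (-1,25,16)
river: ρ → (16,7,-10)
river: ρ → (-10,13,13)
ρ-cycle length = 6 (tail of 0 descent steps not counted)

6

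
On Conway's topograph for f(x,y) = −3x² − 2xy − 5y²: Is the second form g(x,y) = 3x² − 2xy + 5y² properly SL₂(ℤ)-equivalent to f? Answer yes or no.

D₁ = -56, D₂ = -56
f is negative-definite; reduce −f:
−f: reduced (well bottom): (3,2,5) with a≤c, −a<b≤a
flip sign back: reduced form of f is (-3,-2,-5)
g: reduced (well bottom): (3,-2,5) with a≤c, −a<b≤a
reduced forms (-3, -2, -5) vs (3, -2, 5) ⇒ inequivalent

no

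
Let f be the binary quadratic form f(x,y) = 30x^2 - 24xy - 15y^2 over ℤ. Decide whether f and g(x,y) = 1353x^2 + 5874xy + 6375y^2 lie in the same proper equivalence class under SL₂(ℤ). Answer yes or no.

D₁ = 2376, D₂ = 2376
river cycle of f (length 6): (-15, 24, 30), (30, 36, -9), (-9, 36, 30), (30, 24, -15), (-15, 36, 18), (18, 36, -15)
river cycle of g (length 6): (-15, 24, 30), (30, 36, -9), (-9, 36, 30), (30, 24, -15), (-15, 36, 18), (18, 36, -15)
cycles coincide ⇒ equivalent

yes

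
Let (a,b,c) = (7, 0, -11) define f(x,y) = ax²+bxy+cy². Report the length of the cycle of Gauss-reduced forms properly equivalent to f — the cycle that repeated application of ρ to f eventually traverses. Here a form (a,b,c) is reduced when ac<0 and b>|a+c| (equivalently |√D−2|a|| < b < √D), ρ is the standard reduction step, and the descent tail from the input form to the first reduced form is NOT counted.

D = 308, ⌊√D⌋ = 17
descent: ρ → (-11,0,7)
descent: ρ → (7,14,-4)  [lands on river]
river: ρ → (-4,10,13)
river: ρ → (13,16,-1)
river: ρ → (-1,16,13)
river: ρ → (13,10,-4)
river: ρ → (-4,14,7)
ρ-cycle length = 6 (tail of 2 descent steps not counted)

6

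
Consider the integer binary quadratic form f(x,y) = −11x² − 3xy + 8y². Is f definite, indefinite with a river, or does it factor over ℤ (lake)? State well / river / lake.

D = b²−4ac = (-3)² − 4·(-11)·8 = 361
D = 19² is a perfect square ⇒ form factors over ℤ ⇒ lakes

lake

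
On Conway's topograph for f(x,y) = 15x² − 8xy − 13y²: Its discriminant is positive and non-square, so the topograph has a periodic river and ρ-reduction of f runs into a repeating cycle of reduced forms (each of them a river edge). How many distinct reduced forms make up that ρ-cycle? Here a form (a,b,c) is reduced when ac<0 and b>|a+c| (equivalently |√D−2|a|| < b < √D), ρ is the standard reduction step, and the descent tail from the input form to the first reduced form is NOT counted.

D = 844, ⌊√D⌋ = 29
descent: ρ → (-13,8,15)  [lands on river]
river: ρ → (15,22,-6)
river: ρ → (-6,26,7)
river: ρ → (7,16,-21)
river: ρ → (-21,26,2)
river: ρ → (2,26,-21)
river: ρ → (-21,16,7)
river: ρ → (7,26,-6)
river: ρ → (-6,22,15)
river: ρ → (15,8,-13)
river: ρ → (-13,18,10)
river: ρ → (10,22,-9)
river: ρ → (-9,14,18)
river: ρ → (18,22,-5)
river: ρ → (-5,28,3)
river: ρ → (3,26,-14)
river: ρ → (-14,2,15)
river: ρ → (15,28,-1)
river: ρ → (-1,28,15)
river: ρ → (15,2,-14)
river: ρ → (-14,26,3)
river: ρ → (3,28,-5)
river: ρ → (-5,22,18)
river: ρ → (18,14,-9)
river: ρ → (-9,22,10)
river: ρ → (10,18,-13)
ρ-cycle length = 26 (tail of 1 descent step not counted)

26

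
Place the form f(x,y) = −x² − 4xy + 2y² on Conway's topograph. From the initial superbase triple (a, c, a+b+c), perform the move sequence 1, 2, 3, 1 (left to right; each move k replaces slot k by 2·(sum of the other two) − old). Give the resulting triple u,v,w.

start (-1,2,-3) = (f(1,0),f(0,1),f(1,1))
replace slot 1: 2·(2+(-3)) − (-1) = -1 → (-1,2,-3)
replace slot 2: 2·((-1)+(-3)) − 2 = -10 → (-1,-10,-3)
replace slot 3: 2·((-1)+(-10)) − (-3) = -19 → (-1,-10,-19)
replace slot 1: 2·((-10)+(-19)) − (-1) = -57 → (-57,-10,-19)

-57,-10,-19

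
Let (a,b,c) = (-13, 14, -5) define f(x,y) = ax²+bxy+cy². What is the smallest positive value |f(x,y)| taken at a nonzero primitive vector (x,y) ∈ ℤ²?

translate: b→12 (≡-14 mod 26), so (13,-14,5)→(13,12,4)
flip: (13,12,4)→(4,-12,13)
translate: b→4 (≡-12 mod 8), so (4,-12,13)→(4,4,5)
reduced (well bottom): (4,4,5) with a≤c, −a<b≤a
well minimum |f| = |-4| = 4 (negative-definite)

4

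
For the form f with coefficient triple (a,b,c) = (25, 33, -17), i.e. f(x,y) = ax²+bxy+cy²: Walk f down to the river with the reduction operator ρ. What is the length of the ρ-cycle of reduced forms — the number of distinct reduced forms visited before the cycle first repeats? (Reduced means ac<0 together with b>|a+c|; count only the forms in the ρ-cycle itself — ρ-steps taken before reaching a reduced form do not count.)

D = 2789, ⌊√D⌋ = 52
river: ρ → (-17,35,23)
river: ρ → (23,11,-29)
river: ρ → (-29,47,5)
river: ρ → (5,43,-47)
river: ρ → (-47,51,1)
river: ρ → (1,51,-47)
river: ρ → (-47,43,5)
river: ρ → (5,47,-29)
river: ρ → (-29,11,23)
river: ρ → (23,35,-17)
river: ρ → (-17,33,25)
river: ρ → (25,17,-25)
river: ρ → (-25,33,17)
river: ρ → (17,35,-23)
river: ρ → (-23,11,29)
river: ρ → (29,47,-5)
river: ρ → (-5,43,47)
river: ρ → (47,51,-1)
river: ρ → (-1,51,47)
river: ρ → (47,43,-5)
river: ρ → (-5,47,29)
river: ρ → (29,11,-23)
river: ρ → (-23,35,17)
river: ρ → (17,33,-25)
river: ρ → (-25,17,25)
river: ρ → (25,33,-17)
ρ-cycle length = 26 (tail of 0 descent steps not counted)

26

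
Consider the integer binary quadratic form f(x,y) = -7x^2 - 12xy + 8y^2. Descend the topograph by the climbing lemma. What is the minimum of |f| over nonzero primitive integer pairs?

descent: ρ → (8,12,-7)  [lands on river]
river: ρ → (-7,16,4)
river: ρ → (4,16,-7)
river: ρ → (-7,12,8)
river: ρ → (8,4,-11)
river: ρ → (-11,18,1)
river: ρ → (1,18,-11)
river: ρ → (-11,4,8)
closes: descent 1, river 8
min |a| on river = 1

1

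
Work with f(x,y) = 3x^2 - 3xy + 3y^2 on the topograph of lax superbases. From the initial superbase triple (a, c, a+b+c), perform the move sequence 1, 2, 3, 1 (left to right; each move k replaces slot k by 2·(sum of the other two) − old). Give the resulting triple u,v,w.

start (3,3,3) = (f(1,0),f(0,1),f(1,1))
replace slot 1: 2·(3+3) − 3 = 9 → (9,3,3)
replace slot 2: 2·(9+3) − 3 = 21 → (9,21,3)
replace slot 3: 2·(9+21) − 3 = 57 → (9,21,57)
replace slot 1: 2·(21+57) − 9 = 147 → (147,21,57)

147,21,57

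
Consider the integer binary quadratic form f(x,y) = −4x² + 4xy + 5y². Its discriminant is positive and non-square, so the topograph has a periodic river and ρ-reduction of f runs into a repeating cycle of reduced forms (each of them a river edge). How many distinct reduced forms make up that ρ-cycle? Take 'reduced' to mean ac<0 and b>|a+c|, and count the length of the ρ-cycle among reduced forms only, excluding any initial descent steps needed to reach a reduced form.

D = 96, ⌊√D⌋ = 9
river: ρ → (5,6,-3)
river: ρ → (-3,6,5)
river: ρ → (5,4,-4)
river: ρ → (-4,4,5)
ρ-cycle length = 4 (tail of 0 descent steps not counted)

4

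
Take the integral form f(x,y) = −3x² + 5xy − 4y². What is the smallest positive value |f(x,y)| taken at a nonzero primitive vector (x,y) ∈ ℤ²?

translate: b→1 (≡-5 mod 6), so (3,-5,4)→(3,1,2)
flip: (3,1,2)→(2,-1,3)
reduced (well bottom): (2,-1,3) with a≤c, −a<b≤a
well minimum |f| = |-2| = 2 (negative-definite)

2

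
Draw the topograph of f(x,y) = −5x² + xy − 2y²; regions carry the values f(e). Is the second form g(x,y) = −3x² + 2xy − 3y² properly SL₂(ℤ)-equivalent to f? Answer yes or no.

D₁ = -39, D₂ = -32
discriminants differ ⇒ not SL₂(ℤ)-equivalent

no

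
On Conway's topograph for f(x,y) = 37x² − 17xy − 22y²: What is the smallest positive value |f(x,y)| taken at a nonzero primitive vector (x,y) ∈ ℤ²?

descent: ρ → (-22,17,37)  [lands on river]
river: ρ → (37,57,-2)
river: ρ → (-2,59,8)
river: ρ → (8,53,-23)
river: ρ → (-23,39,22)
river: ρ → (22,49,-13)
river: ρ → (-13,55,10)
river: ρ → (10,45,-38)
river: ρ → (-38,31,17)
river: ρ → (17,37,-32)
river: ρ → (-32,27,22)
river: ρ → (22,17,-37)
river: ρ → (-37,57,2)
river: ρ → (2,59,-8)
river: ρ → (-8,53,23)
river: ρ → (23,39,-22)
river: ρ → (-22,49,13)
river: ρ → (13,55,-10)
river: ρ → (-10,45,38)
river: ρ → (38,31,-17)
river: ρ → (-17,37,32)
river: ρ → (32,27,-22)
closes: descent 1, river 22
min |a| on river = 2

2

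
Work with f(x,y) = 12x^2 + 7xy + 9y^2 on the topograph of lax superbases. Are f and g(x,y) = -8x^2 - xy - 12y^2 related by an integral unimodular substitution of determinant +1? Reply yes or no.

D₁ = -383, D₂ = -383
f: flip: (12,7,9)→(9,-7,12)
f: reduced (well bottom): (9,-7,12) with a≤c, −a<b≤a
g is negative-definite; reduce −g:
−g: reduced (well bottom): (8,1,12) with a≤c, −a<b≤a
flip sign back: reduced form of g is (-8,-1,-12)
reduced forms (9, -7, 12) vs (-8, -1, -12) ⇒ inequivalent

no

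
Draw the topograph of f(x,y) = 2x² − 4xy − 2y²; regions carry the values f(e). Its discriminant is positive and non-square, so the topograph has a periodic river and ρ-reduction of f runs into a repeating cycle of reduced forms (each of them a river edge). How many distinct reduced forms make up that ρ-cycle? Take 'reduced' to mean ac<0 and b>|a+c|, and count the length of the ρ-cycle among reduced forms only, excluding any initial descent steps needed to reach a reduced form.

D = 32, ⌊√D⌋ = 5
descent: ρ → (-2,4,2)  [lands on river]
river: ρ → (2,4,-2)
ρ-cycle length = 2 (tail of 1 descent step not counted)

2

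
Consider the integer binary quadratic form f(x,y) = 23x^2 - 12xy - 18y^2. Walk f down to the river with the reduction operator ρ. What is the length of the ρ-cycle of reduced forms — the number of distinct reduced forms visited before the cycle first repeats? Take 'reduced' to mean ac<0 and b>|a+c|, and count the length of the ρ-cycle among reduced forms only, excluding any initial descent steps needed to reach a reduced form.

D = 1800, ⌊√D⌋ = 42
descent: ρ → (-18,12,23)  [lands on river]
river: ρ → (23,34,-7)
river: ρ → (-7,36,18)
river: ρ → (18,36,-7)
river: ρ → (-7,34,23)
river: ρ → (23,12,-18)
river: ρ → (-18,24,17)
river: ρ → (17,10,-25)
river: ρ → (-25,40,2)
river: ρ → (2,40,-25)
river: ρ → (-25,10,17)
river: ρ → (17,24,-18)
ρ-cycle length = 12 (tail of 1 descent step not counted)

12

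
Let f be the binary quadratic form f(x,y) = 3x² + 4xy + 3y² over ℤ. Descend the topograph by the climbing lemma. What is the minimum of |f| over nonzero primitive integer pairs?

translate: b→-2 (≡4 mod 6), so (3,4,3)→(3,-2,2)
flip: (3,-2,2)→(2,2,3)
reduced (well bottom): (2,2,3) with a≤c, −a<b≤a
well minimum = a = 2

2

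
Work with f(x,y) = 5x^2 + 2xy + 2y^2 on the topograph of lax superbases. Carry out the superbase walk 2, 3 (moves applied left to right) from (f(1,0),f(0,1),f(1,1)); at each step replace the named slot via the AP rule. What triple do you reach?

start (5,2,9) = (f(1,0),f(0,1),f(1,1))
replace slot 2: 2·(5+9) − 2 = 26 → (5,26,9)
replace slot 3: 2·(5+26) − 9 = 53 → (5,26,53)

5,26,53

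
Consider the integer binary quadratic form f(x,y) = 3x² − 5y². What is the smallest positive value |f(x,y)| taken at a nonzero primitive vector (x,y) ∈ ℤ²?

descent: ρ → (-5,0,3)
descent: ρ → (3,6,-2)  [lands on river]
river: ρ → (-2,6,3)
closes: descent 2, river 2
min |a| on river = 2

2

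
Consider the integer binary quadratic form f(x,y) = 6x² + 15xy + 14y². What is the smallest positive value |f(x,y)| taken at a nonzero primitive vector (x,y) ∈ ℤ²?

translate: b→3 (≡15 mod 12), so (6,15,14)→(6,3,5)
flip: (6,3,5)→(5,-3,6)
reduced (well bottom): (5,-3,6) with a≤c, −a<b≤a
well minimum = a = 5

5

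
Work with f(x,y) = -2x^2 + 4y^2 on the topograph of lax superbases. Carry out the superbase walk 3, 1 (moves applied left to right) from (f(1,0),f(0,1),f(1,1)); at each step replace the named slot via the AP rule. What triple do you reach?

start (-2,4,2) = (f(1,0),f(0,1),f(1,1))
replace slot 3: 2·((-2)+4) − 2 = 2 → (-2,4,2)
replace slot 1: 2·(4+2) − (-2) = 14 → (14,4,2)

14,4,2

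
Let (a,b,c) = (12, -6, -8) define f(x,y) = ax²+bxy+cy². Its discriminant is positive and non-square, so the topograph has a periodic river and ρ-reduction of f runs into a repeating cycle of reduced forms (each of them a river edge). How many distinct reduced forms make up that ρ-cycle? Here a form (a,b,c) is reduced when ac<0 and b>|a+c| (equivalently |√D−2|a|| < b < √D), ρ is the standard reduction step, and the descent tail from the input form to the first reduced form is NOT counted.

D = 420, ⌊√D⌋ = 20
descent: ρ → (-8,6,12)  [lands on river]
river: ρ → (12,18,-2)
river: ρ → (-2,18,12)
river: ρ → (12,6,-8)
river: ρ → (-8,10,10)
river: ρ → (10,10,-8)
ρ-cycle length = 6 (tail of 1 descent step not counted)

6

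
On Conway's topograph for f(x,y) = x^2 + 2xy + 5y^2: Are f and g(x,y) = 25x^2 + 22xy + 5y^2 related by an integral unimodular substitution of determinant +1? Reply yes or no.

D₁ = -16, D₂ = -16
f: translate: b→0 (≡2 mod 2), so (1,2,5)→(1,0,4)
f: reduced (well bottom): (1,0,4) with a≤c, −a<b≤a
g: flip: (25,22,5)→(5,-22,25)
g: translate: b→-2 (≡-22 mod 10), so (5,-22,25)→(5,-2,1)
g: flip: (5,-2,1)→(1,2,5)
g: translate: b→0 (≡2 mod 2), so (1,2,5)→(1,0,4)
g: reduced (well bottom): (1,0,4) with a≤c, −a<b≤a
reduced forms (1, 0, 4) vs (1, 0, 4) ⇒ equivalent

yes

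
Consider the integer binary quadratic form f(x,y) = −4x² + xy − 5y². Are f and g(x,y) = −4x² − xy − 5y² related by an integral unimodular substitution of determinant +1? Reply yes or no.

D₁ = -79, D₂ = -79
f is negative-definite; reduce −f:
−f: reduced (well bottom): (4,-1,5) with a≤c, −a<b≤a
flip sign back: reduced form of f is (-4,1,-5)
g is negative-definite; reduce −g:
−g: reduced (well bottom): (4,1,5) with a≤c, −a<b≤a
flip sign back: reduced form of g is (-4,-1,-5)
reduced forms (-4, 1, -5) vs (-4, -1, -5) ⇒ inequivalent

no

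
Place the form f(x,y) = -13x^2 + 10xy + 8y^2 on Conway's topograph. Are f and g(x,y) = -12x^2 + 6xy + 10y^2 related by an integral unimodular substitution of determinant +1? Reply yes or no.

D₁ = 516, D₂ = 516
river cycle of f (length 10): (8, 22, -1), (-1, 22, 8), (8, 10, -13), (-13, 16, 5), (5, 14, -16), (-16, 18, 3), (3, 18, -16), (-16, 14, 5), (5, 16, -13), (-13, 10, 8)
river cycle of g (length 10): (10, 14, -8), (-8, 18, 6), (6, 18, -8), (-8, 14, 10), (10, 6, -12), (-12, 18, 4), (4, 22, -2), (-2, 22, 4), (4, 18, -12), (-12, 6, 10)
cycles differ ⇒ inequivalent

no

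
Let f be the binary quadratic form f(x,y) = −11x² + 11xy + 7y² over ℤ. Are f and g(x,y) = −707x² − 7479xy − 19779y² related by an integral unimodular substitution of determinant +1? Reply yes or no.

D₁ = 429, D₂ = 429
river cycle of f (length 6): (7, 17, -5), (-5, 13, 13), (13, 13, -5), (-5, 17, 7), (7, 11, -11), (-11, 11, 7)
river cycle of g (length 6): (-11, 11, 7), (7, 17, -5), (-5, 13, 13), (13, 13, -5), (-5, 17, 7), (7, 11, -11)
cycles coincide ⇒ equivalent

yes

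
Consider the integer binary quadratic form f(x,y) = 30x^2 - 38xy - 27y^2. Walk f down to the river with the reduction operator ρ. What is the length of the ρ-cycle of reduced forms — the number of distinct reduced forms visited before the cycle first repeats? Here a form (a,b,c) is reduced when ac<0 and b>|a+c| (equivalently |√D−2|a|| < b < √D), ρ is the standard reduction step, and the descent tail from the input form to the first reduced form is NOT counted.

D = 4684, ⌊√D⌋ = 68
descent: ρ → (-27,38,30)  [lands on river]
river: ρ → (30,22,-35)
river: ρ → (-35,48,17)
river: ρ → (17,54,-26)
river: ρ → (-26,50,21)
river: ρ → (21,34,-42)
river: ρ → (-42,50,13)
river: ρ → (13,54,-34)
river: ρ → (-34,14,33)
river: ρ → (33,52,-15)
river: ρ → (-15,68,1)
river: ρ → (1,68,-15)
river: ρ → (-15,52,33)
river: ρ → (33,14,-34)
river: ρ → (-34,54,13)
river: ρ → (13,50,-42)
river: ρ → (-42,34,21)
river: ρ → (21,50,-26)
river: ρ → (-26,54,17)
river: ρ → (17,48,-35)
river: ρ → (-35,22,30)
river: ρ → (30,38,-27)
river: ρ → (-27,16,41)
river: ρ → (41,66,-2)
river: ρ → (-2,66,41)
river: ρ → (41,16,-27)
ρ-cycle length = 26 (tail of 1 descent step not counted)

26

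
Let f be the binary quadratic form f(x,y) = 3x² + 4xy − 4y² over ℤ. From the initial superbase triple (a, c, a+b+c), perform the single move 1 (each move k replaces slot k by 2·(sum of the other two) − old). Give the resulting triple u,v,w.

start (3,-4,3) = (f(1,0),f(0,1),f(1,1))
replace slot 1: 2·((-4)+3) − 3 = -5 → (-5,-4,3)

-5,-4,3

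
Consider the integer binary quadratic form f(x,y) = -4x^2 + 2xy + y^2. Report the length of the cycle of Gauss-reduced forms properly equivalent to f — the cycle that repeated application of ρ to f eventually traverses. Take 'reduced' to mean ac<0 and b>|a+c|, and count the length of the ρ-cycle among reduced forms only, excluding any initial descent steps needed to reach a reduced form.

D = 20, ⌊√D⌋ = 4
descent: ρ → (1,4,-1)  [lands on river]
river: ρ → (-1,4,1)
ρ-cycle length = 2 (tail of 1 descent step not counted)

2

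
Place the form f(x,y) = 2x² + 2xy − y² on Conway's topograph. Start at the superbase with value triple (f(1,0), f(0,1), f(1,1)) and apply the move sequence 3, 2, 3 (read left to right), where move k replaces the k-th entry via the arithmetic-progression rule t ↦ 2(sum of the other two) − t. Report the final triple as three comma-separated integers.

start (2,-1,3) = (f(1,0),f(0,1),f(1,1))
replace slot 3: 2·(2+(-1)) − 3 = -1 → (2,-1,-1)
replace slot 2: 2·(2+(-1)) − (-1) = 3 → (2,3,-1)
replace slot 3: 2·(2+3) − (-1) = 11 → (2,3,11)

2,3,11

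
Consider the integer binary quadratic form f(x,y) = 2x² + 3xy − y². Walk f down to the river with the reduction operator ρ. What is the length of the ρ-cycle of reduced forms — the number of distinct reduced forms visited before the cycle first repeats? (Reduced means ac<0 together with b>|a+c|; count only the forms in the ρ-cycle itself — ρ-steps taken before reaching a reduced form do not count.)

D = 17, ⌊√D⌋ = 4
river: ρ → (-1,3,2)
river: ρ → (2,1,-2)
river: ρ → (-2,3,1)
river: ρ → (1,3,-2)
river: ρ → (-2,1,2)
river: ρ → (2,3,-1)
ρ-cycle length = 6 (tail of 0 descent steps not counted)

6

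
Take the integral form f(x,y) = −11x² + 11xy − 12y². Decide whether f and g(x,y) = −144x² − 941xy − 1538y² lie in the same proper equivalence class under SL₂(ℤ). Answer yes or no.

D₁ = -407, D₂ = -407
f is negative-definite; reduce −f:
−f: translate: b→11 (≡-11 mod 22), so (11,-11,12)→(11,11,12)
−f: reduced (well bottom): (11,11,12) with a≤c, −a<b≤a
flip sign back: reduced form of f is (-11,-11,-12)
g is negative-definite; reduce −g:
−g: translate: b→77 (≡941 mod 288), so (144,941,1538)→(144,77,11)
−g: flip: (144,77,11)→(11,-77,144)
−g: translate: b→11 (≡-77 mod 22), so (11,-77,144)→(11,11,12)
−g: reduced (well bottom): (11,11,12) with a≤c, −a<b≤a
flip sign back: reduced form of g is (-11,-11,-12)
reduced forms (-11, -11, -12) vs (-11, -11, -12) ⇒ equivalent

yes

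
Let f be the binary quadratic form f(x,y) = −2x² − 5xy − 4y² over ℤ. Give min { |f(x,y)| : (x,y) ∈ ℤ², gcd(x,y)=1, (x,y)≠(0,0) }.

translate: b→1 (≡5 mod 4), so (2,5,4)→(2,1,1)
flip: (2,1,1)→(1,-1,2)
translate: b→1 (≡-1 mod 2), so (1,-1,2)→(1,1,2)
reduced (well bottom): (1,1,2) with a≤c, −a<b≤a
well minimum |f| = |-1| = 1 (negative-definite)

1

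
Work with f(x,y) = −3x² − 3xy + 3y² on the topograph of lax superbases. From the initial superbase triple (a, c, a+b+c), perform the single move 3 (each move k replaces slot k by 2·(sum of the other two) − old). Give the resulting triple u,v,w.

start (-3,3,-3) = (f(1,0),f(0,1),f(1,1))
replace slot 3: 2·((-3)+3) − (-3) = 3 → (-3,3,3)

-3,3,3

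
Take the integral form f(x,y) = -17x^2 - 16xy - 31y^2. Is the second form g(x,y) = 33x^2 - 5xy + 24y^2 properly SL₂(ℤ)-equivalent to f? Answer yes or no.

D₁ = -1852, D₂ = -3143
discriminants differ ⇒ not SL₂(ℤ)-equivalent

no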